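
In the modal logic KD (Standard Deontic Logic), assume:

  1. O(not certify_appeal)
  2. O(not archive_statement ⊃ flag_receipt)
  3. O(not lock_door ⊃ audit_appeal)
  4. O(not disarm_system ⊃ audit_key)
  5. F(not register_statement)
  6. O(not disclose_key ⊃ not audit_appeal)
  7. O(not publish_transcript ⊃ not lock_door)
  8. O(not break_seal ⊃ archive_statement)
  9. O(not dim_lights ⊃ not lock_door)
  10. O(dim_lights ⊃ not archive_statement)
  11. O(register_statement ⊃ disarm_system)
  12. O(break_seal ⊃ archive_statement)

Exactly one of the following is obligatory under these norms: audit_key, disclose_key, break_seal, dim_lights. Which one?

disclose_key

By case analysis on not break_seal: premise 8 gives O(not break_seal ⊃ archive_statement) and premise 12 gives O(break_seal ⊃ archive_statement), so O(archive_statement) either way.
Premise 10, O(dim_lights ⊃ not archive_statement), contraposes to O(archive_statement ⊃ not dim_lights); with O(archive_statement) we get O(not dim_lights).
With premise 9, O(not dim_lights ⊃ not lock_door), the K-axiom yields O(not lock_door).
From O(not lock_door) and premise 3, O(not lock_door ⊃ audit_appeal), we obtain O(audit_appeal).
The contrapositive of premise 6 (O(not disclose_key ⊃ not audit_appeal)) is O(audit_appeal ⊃ disclose_key), and O(audit_appeal) is already established, so O(disclose_key).
So O(disclose_key) holds — disclose_key is obligatory. None of the other listed options is made obligatory by any chain of premises.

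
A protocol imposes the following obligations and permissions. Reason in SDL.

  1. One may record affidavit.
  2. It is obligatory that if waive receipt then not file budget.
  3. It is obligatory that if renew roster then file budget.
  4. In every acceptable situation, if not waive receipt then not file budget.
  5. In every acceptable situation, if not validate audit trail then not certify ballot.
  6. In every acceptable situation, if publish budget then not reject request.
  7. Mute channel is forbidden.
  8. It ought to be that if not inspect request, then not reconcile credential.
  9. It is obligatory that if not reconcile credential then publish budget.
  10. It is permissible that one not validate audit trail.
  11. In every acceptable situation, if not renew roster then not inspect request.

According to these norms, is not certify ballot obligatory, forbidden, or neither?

Premise 5 is O(¬validate_audit_trail → ¬certify_ballot), but O(¬validate_audit_trail) is not derivable from the premises (the permission P(¬validate_audit_trail) asserts only ¬O(validate_audit_trail), not O(¬validate_audit_trail)), so it does not yield O(¬certify_ballot).
No premise or chain of K-axiom applications forces O(¬certify_ballot), and none forces O(certify_ballot). So ¬certify_ballot is neither obligatory nor forbidden under these norms.

Neither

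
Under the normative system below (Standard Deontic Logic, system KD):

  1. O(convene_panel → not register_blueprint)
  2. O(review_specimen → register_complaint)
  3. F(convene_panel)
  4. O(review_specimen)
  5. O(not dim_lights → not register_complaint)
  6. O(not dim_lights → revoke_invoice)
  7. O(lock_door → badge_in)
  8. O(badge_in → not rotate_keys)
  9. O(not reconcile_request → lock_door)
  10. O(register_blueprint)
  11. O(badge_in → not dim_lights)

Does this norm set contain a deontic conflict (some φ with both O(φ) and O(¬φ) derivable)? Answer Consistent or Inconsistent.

Consistent

Premise 1 is O(convene_panel → not register_blueprint), but O(convene_panel) is not derivable from the premises, so it does not yield O(not register_blueprint).
So O(not register_blueprint) is not derivable, and the apparent clash with O(register_blueprint) does not arise.
A world satisfying every obligation exists (e.g. badge_in=false, convene_panel=false, dim_lights=true, lock_door=false, reconcile_request=true, register_blueprint=true, register_complaint=true, review_specimen=true, revoke_invoice=false, rotate_keys=false); no atom is both obligatory and forbidden, so the set is consistent.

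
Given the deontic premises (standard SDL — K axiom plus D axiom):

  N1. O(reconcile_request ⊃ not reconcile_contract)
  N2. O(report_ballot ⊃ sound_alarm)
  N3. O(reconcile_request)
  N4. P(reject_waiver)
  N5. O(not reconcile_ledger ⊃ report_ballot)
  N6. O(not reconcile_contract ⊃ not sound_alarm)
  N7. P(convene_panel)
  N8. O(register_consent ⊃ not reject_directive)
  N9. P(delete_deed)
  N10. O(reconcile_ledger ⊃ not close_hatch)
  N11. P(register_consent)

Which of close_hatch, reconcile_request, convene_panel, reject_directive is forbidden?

From premise 3 we have O(reconcile_request).
Applying K to premise 1 (O(reconcile_request ⊃ not reconcile_contract)) and O(reconcile_request) yields O(not reconcile_contract).
From O(not reconcile_contract) and premise 6, O(not reconcile_contract ⊃ not sound_alarm), we obtain O(not sound_alarm).
Premise 2 is O(report_ballot ⊃ sound_alarm); contrapositively O(not sound_alarm ⊃ not report_ballot). Since O(not sound_alarm) holds, K gives O(not report_ballot).
Premise 5 is O(not reconcile_ledger ⊃ report_ballot); contrapositively O(not report_ballot ⊃ reconcile_ledger). Since O(not report_ballot) holds, K gives O(reconcile_ledger).
Premise 10 is O(reconcile_ledger ⊃ not close_hatch); since O(reconcile_ledger), deontic closure gives O(not close_hatch).
So O(not close_hatch) holds, i.e. close_hatch is forbidden. None of the other listed options is forbidden under the premises.

close_hatch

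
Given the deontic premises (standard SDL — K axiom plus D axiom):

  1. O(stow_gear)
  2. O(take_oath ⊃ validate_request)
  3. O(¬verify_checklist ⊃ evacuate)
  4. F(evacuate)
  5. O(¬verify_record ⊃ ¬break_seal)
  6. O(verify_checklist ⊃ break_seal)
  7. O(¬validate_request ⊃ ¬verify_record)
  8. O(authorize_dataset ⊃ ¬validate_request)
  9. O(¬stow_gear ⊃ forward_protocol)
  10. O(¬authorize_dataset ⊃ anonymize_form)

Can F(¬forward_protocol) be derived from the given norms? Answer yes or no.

No

Premise 9 is O(¬stow_gear ⊃ forward_protocol), but O(¬stow_gear) is not derivable from the premises, so it does not yield O(forward_protocol).
No other premise forces O(forward_protocol). An ideal world satisfying every premise can still have ¬forward_protocol true, so F(¬forward_protocol) is not derivable.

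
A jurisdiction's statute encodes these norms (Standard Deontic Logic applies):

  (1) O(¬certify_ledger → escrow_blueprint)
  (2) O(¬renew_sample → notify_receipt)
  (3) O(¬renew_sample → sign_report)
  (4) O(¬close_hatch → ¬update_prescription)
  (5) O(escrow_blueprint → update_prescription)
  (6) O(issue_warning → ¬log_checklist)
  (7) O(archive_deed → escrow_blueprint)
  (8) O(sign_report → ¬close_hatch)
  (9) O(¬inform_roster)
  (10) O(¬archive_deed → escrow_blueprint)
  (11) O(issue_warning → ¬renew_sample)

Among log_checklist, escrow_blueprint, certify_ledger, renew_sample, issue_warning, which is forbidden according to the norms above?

Premises 7 and 10 cover both cases: O(archive_deed → escrow_blueprint) and O(¬archive_deed → escrow_blueprint). Since archive_deed ∨ ¬archive_deed is a tautology, O(escrow_blueprint) follows.
With premise 5, O(escrow_blueprint → update_prescription), the K-axiom yields O(update_prescription).
The contrapositive of premise 4 (O(¬close_hatch → ¬update_prescription)) is O(update_prescription → close_hatch), and O(update_prescription) is already established, so O(close_hatch).
Premise 8, O(sign_report → ¬close_hatch), contraposes to O(close_hatch → ¬sign_report); with O(close_hatch) we get O(¬sign_report).
Premise 3 is O(¬renew_sample → sign_report); contrapositively O(¬sign_report → renew_sample). Since O(¬sign_report) holds, K gives O(renew_sample).
Premise 11 is O(issue_warning → ¬renew_sample); contrapositively O(renew_sample → ¬issue_warning). Since O(renew_sample) holds, K gives O(¬issue_warning).
So O(¬issue_warning) holds, i.e. issue_warning is forbidden. None of the other listed options is forbidden under the premises.

issue_warning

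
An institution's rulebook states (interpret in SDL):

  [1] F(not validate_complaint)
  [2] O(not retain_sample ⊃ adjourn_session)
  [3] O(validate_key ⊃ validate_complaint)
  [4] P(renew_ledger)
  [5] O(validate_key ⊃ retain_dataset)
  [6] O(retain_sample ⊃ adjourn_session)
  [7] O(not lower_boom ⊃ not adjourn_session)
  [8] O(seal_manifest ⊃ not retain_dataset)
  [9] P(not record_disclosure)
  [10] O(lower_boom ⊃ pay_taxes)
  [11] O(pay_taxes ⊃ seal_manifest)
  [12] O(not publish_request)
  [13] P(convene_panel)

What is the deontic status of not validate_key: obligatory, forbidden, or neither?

Obligatory

Premises 6 and 2 cover both cases: O(retain_sample ⊃ adjourn_session) and O(not retain_sample ⊃ adjourn_session). Since retain_sample ∨ not retain_sample is a tautology, O(adjourn_session) follows.
The contrapositive of premise 7 (O(not lower_boom ⊃ not adjourn_session)) is O(adjourn_session ⊃ lower_boom), and O(adjourn_session) is already established, so O(lower_boom).
Premise 10 is O(lower_boom ⊃ pay_taxes); since O(lower_boom), deontic closure gives O(pay_taxes).
From O(pay_taxes) and premise 11, O(pay_taxes ⊃ seal_manifest), we obtain O(seal_manifest).
From O(seal_manifest) and premise 8, O(seal_manifest ⊃ not retain_dataset), we obtain O(not retain_dataset).
The contrapositive of premise 5 (O(validate_key ⊃ retain_dataset)) is O(not retain_dataset ⊃ not validate_key), and O(not retain_dataset) is already established, so O(not validate_key).
Premises 1, 3, 4, 9, 12, 13 do not contribute to this derivation.
Hence not validate_key is obligatory.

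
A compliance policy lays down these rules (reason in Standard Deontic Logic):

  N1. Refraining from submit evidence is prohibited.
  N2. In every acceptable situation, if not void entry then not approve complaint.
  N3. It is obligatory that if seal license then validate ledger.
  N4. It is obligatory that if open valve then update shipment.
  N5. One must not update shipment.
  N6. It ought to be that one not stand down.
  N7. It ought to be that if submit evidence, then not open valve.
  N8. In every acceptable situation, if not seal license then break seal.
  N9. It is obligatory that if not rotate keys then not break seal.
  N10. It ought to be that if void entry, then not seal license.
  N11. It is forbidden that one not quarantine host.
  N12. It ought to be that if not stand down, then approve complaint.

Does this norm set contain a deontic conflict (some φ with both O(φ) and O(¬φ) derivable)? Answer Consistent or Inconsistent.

Premise 4 is O(open_valve → update_shipment), but O(open_valve) is not derivable from the premises, so it does not yield O(update_shipment).
So O(update_shipment) is not derivable, and the apparent clash with O(¬update_shipment) does not arise.
A world satisfying every obligation exists (e.g. approve_complaint=true, break_seal=true, open_valve=false, quarantine_host=true, rotate_keys=true, seal_license=false, stand_down=false, submit_evidence=true, update_shipment=false, validate_ledger=false, void_entry=true); no atom is both obligatory and forbidden, so the set is consistent.

Consistent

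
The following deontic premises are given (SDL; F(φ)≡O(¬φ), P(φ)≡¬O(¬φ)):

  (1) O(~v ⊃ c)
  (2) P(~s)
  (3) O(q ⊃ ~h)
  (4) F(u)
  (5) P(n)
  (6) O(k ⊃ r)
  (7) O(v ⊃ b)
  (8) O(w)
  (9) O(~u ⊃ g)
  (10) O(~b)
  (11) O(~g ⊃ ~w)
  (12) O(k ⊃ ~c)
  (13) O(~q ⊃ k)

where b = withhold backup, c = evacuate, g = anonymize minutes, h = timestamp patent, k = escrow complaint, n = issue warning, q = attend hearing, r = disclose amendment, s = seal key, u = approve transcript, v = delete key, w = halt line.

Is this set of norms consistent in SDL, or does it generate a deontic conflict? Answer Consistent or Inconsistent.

Premise 11 is O(~g ⊃ ~w), but O(~g) is not derivable from the premises, so it does not yield O(~w).
So O(~w) is not derivable, and the apparent clash with O(w) does not arise.
A world satisfying every obligation exists (e.g. b=false, c=true, g=true, h=false, k=false, n=false, q=true, r=false, s=false, u=false, v=false, w=true); no atom is both obligatory and forbidden, so the set is consistent.

Consistent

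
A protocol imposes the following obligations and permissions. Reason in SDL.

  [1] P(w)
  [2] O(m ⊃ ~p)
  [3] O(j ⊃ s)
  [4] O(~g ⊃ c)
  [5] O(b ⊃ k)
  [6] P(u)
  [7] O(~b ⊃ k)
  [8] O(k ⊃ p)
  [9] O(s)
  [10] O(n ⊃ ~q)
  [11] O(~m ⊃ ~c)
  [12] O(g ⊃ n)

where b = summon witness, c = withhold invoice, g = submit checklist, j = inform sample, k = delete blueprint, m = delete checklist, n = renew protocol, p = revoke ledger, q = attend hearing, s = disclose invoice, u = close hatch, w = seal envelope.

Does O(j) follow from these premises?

No

Premise 3 is O(j ⊃ s); even if O(s) held, inferring O(j) would be affirming the consequent — invalid.
No other premise forces O(j). An ideal world satisfying every premise can still have j false, so O(j) is not derivable.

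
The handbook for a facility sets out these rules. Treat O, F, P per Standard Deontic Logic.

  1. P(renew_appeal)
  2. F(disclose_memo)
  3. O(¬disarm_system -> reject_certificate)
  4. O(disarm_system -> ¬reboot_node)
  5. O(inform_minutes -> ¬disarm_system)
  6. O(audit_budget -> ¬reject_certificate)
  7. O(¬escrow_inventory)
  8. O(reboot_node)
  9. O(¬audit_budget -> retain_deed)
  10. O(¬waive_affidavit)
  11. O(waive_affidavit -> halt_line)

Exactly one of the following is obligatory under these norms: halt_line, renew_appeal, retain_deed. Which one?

Premise 8 states O(reboot_node) outright.
Premise 4, O(disarm_system -> ¬reboot_node), contraposes to O(reboot_node -> ¬disarm_system); with O(reboot_node) we get O(¬disarm_system).
From O(¬disarm_system) and premise 3, O(¬disarm_system -> reject_certificate), we obtain O(reject_certificate).
Premise 6 is O(audit_budget -> ¬reject_certificate); contrapositively O(reject_certificate -> ¬audit_budget). Since O(reject_certificate) holds, K gives O(¬audit_budget).
Applying K to premise 9 (O(¬audit_budget -> retain_deed)) and O(¬audit_budget) yields O(retain_deed).
So O(retain_deed) holds — retain_deed is obligatory. None of the other listed options is made obligatory by any chain of premises.

retain_deed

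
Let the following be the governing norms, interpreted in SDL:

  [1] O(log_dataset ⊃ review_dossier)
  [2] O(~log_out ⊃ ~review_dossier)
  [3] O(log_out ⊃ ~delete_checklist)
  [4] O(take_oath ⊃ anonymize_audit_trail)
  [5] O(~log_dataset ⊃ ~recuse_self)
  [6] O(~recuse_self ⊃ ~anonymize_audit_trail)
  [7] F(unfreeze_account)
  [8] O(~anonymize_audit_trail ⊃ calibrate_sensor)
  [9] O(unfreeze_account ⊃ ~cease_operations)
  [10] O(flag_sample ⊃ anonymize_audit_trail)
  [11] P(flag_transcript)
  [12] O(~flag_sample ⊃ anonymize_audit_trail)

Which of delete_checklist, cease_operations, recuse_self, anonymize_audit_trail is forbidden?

Premises 12 and 10 cover both cases: O(~flag_sample ⊃ anonymize_audit_trail) and O(flag_sample ⊃ anonymize_audit_trail). Since ~flag_sample ∨ flag_sample is a tautology, O(anonymize_audit_trail) follows.
Premise 6 is O(~recuse_self ⊃ ~anonymize_audit_trail); contrapositively O(anonymize_audit_trail ⊃ recuse_self). Since O(anonymize_audit_trail) holds, K gives O(recuse_self).
Premise 5, O(~log_dataset ⊃ ~recuse_self), contraposes to O(recuse_self ⊃ log_dataset); with O(recuse_self) we get O(log_dataset).
Premise 1 is O(log_dataset ⊃ review_dossier); since O(log_dataset), deontic closure gives O(review_dossier).
Premise 2 is O(~log_out ⊃ ~review_dossier); contrapositively O(review_dossier ⊃ log_out). Since O(review_dossier) holds, K gives O(log_out).
Applying K to premise 3 (O(log_out ⊃ ~delete_checklist)) and O(log_out) yields O(~delete_checklist).
So O(~delete_checklist) holds, i.e. delete_checklist is forbidden. None of the other listed options is forbidden under the premises.

delete_checklist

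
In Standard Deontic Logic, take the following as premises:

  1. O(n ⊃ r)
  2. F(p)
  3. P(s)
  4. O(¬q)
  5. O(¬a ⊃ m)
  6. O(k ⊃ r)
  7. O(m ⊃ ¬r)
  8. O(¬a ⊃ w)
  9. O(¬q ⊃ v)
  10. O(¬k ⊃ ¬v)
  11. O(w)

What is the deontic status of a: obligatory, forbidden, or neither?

Premise 4 states O(¬q) outright.
Premise 9 is O(¬q ⊃ v); since O(¬q), deontic closure gives O(v).
Premise 10, O(¬k ⊃ ¬v), contraposes to O(v ⊃ k); with O(v) we get O(k).
Applying K to premise 6 (O(k ⊃ r)) and O(k) yields O(r).
Premise 7, O(m ⊃ ¬r), contraposes to O(r ⊃ ¬m); with O(r) we get O(¬m).
Premise 5 is O(¬a ⊃ m); contrapositively O(¬m ⊃ a). Since O(¬m) holds, K gives O(a).
Premises 1, 2, 3, 8, 11 do not contribute to this derivation.
Hence a is obligatory.

Obligatory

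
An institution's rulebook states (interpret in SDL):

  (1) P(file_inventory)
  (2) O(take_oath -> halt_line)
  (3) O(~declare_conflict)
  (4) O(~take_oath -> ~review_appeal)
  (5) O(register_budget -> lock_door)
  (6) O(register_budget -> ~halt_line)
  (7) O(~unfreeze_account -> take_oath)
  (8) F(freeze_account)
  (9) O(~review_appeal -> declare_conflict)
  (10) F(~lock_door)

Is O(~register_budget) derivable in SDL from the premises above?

Yes

Premise 3 gives O(~declare_conflict).
Premise 9 is O(~review_appeal -> declare_conflict); contrapositively O(~declare_conflict -> review_appeal). Since O(~declare_conflict) holds, K gives O(review_appeal).
Premise 4 is O(~take_oath -> ~review_appeal); contrapositively O(review_appeal -> take_oath). Since O(review_appeal) holds, K gives O(take_oath).
With premise 2, O(take_oath -> halt_line), the K-axiom yields O(halt_line).
Premise 6 is O(register_budget -> ~halt_line); contrapositively O(halt_line -> ~register_budget). Since O(halt_line) holds, K gives O(~register_budget).
Premises 1, 5, 7, 8, 10 do not contribute to this derivation.
So O(~register_budget) follows.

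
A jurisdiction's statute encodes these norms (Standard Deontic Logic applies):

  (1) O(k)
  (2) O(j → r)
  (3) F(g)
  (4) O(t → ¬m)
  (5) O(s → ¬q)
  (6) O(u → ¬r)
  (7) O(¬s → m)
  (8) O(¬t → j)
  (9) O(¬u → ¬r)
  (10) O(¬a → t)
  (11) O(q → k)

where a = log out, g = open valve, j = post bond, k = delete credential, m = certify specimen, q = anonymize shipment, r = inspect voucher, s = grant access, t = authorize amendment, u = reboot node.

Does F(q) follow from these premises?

By case analysis on ¬u: premise 9 gives O(¬u → ¬r) and premise 6 gives O(u → ¬r), so O(¬r) either way.
The contrapositive of premise 2 (O(j → r)) is O(¬r → ¬j), and O(¬r) is already established, so O(¬j).
The contrapositive of premise 8 (O(¬t → j)) is O(¬j → t), and O(¬j) is already established, so O(t).
Applying K to premise 4 (O(t → ¬m)) and O(t) yields O(¬m).
The contrapositive of premise 7 (O(¬s → m)) is O(¬m → s), and O(¬m) is already established, so O(s).
Applying K to premise 5 (O(s → ¬q)) and O(s) yields O(¬q).
Premises 1, 3, 10, 11 do not contribute to this derivation.
So O(¬q) holds, i.e. F(q). The claim follows.

Yes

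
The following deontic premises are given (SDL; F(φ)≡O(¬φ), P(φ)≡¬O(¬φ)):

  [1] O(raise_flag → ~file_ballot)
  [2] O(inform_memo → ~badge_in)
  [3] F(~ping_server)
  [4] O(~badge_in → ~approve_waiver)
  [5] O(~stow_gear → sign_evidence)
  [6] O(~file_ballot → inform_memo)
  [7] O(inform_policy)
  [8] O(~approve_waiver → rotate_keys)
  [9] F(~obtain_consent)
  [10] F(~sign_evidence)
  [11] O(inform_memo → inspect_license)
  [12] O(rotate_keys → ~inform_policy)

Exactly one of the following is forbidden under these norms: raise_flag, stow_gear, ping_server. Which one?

raise_flag

Premise 7 states O(inform_policy) outright.
Premise 12 is O(rotate_keys → ~inform_policy); contrapositively O(inform_policy → ~rotate_keys). Since O(inform_policy) holds, K gives O(~rotate_keys).
Premise 8 is O(~approve_waiver → rotate_keys); contrapositively O(~rotate_keys → approve_waiver). Since O(~rotate_keys) holds, K gives O(approve_waiver).
The contrapositive of premise 4 (O(~badge_in → ~approve_waiver)) is O(approve_waiver → badge_in), and O(approve_waiver) is already established, so O(badge_in).
Premise 2, O(inform_memo → ~badge_in), contraposes to O(badge_in → ~inform_memo); with O(badge_in) we get O(~inform_memo).
Premise 6, O(~file_ballot → inform_memo), contraposes to O(~inform_memo → file_ballot); with O(~inform_memo) we get O(file_ballot).
Premise 1 is O(raise_flag → ~file_ballot); contrapositively O(file_ballot → ~raise_flag). Since O(file_ballot) holds, K gives O(~raise_flag).
So O(~raise_flag) holds, i.e. raise_flag is forbidden. None of the other listed options is forbidden under the premises.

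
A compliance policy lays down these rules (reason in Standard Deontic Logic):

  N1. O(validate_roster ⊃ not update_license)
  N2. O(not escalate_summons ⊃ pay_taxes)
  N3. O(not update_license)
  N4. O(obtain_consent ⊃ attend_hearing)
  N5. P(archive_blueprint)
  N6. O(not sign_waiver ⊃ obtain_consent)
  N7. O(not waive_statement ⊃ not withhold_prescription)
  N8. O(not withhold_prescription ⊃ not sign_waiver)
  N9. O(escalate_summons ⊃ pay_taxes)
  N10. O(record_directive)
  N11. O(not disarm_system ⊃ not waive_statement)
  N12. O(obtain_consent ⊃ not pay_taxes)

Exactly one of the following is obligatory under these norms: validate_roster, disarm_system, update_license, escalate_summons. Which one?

disarm_system

Premises 9 and 2 are O(escalate_summons ⊃ pay_taxes) and O(not escalate_summons ⊃ pay_taxes); every ideal world satisfies escalate_summons or not escalate_summons, so in either case pay_taxes holds — hence O(pay_taxes).
Premise 12, O(obtain_consent ⊃ not pay_taxes), contraposes to O(pay_taxes ⊃ not obtain_consent); with O(pay_taxes) we get O(not obtain_consent).
Premise 6, O(not sign_waiver ⊃ obtain_consent), contraposes to O(not obtain_consent ⊃ sign_waiver); with O(not obtain_consent) we get O(sign_waiver).
Premise 8 is O(not withhold_prescription ⊃ not sign_waiver); contrapositively O(sign_waiver ⊃ withhold_prescription). Since O(sign_waiver) holds, K gives O(withhold_prescription).
The contrapositive of premise 7 (O(not waive_statement ⊃ not withhold_prescription)) is O(withhold_prescription ⊃ waive_statement), and O(withhold_prescription) is already established, so O(waive_statement).
Premise 11, O(not disarm_system ⊃ not waive_statement), contraposes to O(waive_statement ⊃ disarm_system); with O(waive_statement) we get O(disarm_system).
So O(disarm_system) holds — disarm_system is obligatory. None of the other listed options is made obligatory by any chain of premises.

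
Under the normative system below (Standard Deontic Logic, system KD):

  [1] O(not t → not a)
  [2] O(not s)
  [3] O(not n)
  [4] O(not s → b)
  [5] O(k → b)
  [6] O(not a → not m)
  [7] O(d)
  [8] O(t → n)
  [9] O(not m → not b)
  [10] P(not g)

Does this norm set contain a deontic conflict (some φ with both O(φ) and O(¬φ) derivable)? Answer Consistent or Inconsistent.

Premise 2 gives O(not s).
Premise 4 is O(not s → b); since O(not s), deontic closure gives O(b).
Premise 9, O(not m → not b), contraposes to O(b → m); with O(b) we get O(m).
The contrapositive of premise 6 (O(not a → not m)) is O(m → a), and O(m) is already established, so O(a).
The contrapositive of premise 1 (O(not t → not a)) is O(a → t), and O(a) is already established, so O(t).
Applying K to premise 8 (O(t → n)) and O(t) yields O(n).
Yet premise 3 states O(not n).
We now have both O(n) and O(not n) — n is simultaneously obligatory and forbidden, violating the D-axiom.

Inconsistent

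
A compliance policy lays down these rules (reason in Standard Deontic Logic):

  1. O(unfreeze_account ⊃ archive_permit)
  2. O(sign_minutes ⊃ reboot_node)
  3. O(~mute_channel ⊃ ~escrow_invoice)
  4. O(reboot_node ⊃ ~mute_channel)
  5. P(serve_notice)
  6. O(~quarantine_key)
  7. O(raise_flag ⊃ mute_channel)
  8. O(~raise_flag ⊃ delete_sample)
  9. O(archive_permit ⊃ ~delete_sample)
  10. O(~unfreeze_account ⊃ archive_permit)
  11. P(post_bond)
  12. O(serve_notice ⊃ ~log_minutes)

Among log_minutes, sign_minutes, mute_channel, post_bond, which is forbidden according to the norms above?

sign_minutes

Premises 10 and 1 cover both cases: O(~unfreeze_account ⊃ archive_permit) and O(unfreeze_account ⊃ archive_permit). Since ~unfreeze_account ∨ unfreeze_account is a tautology, O(archive_permit) follows.
Applying K to premise 9 (O(archive_permit ⊃ ~delete_sample)) and O(archive_permit) yields O(~delete_sample).
Premise 8 is O(~raise_flag ⊃ delete_sample); contrapositively O(~delete_sample ⊃ raise_flag). Since O(~delete_sample) holds, K gives O(raise_flag).
With premise 7, O(raise_flag ⊃ mute_channel), the K-axiom yields O(mute_channel).
The contrapositive of premise 4 (O(reboot_node ⊃ ~mute_channel)) is O(mute_channel ⊃ ~reboot_node), and O(mute_channel) is already established, so O(~reboot_node).
The contrapositive of premise 2 (O(sign_minutes ⊃ reboot_node)) is O(~reboot_node ⊃ ~sign_minutes), and O(~reboot_node) is already established, so O(~sign_minutes).
So O(~sign_minutes) holds, i.e. sign_minutes is forbidden. None of the other listed options is forbidden under the premises.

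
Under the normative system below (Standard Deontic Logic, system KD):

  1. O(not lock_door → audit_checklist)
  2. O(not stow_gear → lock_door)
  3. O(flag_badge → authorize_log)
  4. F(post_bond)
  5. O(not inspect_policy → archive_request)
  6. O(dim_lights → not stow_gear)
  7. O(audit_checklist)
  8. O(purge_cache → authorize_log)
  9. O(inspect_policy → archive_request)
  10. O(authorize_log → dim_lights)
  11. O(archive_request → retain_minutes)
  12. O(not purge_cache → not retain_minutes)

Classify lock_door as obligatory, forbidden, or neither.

Premises 9 and 5 are O(inspect_policy → archive_request) and O(not inspect_policy → archive_request); every ideal world satisfies inspect_policy or not inspect_policy, so in either case archive_request holds — hence O(archive_request).
Applying K to premise 11 (O(archive_request → retain_minutes)) and O(archive_request) yields O(retain_minutes).
Premise 12 is O(not purge_cache → not retain_minutes); contrapositively O(retain_minutes → purge_cache). Since O(retain_minutes) holds, K gives O(purge_cache).
With premise 8, O(purge_cache → authorize_log), the K-axiom yields O(authorize_log).
From O(authorize_log) and premise 10, O(authorize_log → dim_lights), we obtain O(dim_lights).
With premise 6, O(dim_lights → not stow_gear), the K-axiom yields O(not stow_gear).
Applying K to premise 2 (O(not stow_gear → lock_door)) and O(not stow_gear) yields O(lock_door).
Premises 1, 3, 4, 7 do not contribute to this derivation.
Hence lock_door is obligatory.

Obligatory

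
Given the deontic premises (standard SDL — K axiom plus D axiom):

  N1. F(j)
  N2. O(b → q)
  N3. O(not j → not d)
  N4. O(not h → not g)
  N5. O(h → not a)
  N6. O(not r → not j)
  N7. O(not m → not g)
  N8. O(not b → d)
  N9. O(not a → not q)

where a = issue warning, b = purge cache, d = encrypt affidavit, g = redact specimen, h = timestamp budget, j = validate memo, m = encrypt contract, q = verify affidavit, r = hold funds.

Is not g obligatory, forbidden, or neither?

Premise 1, F(j), is equivalent to O(not j).
From O(not j) and premise 3, O(not j → not d), we obtain O(not d).
Premise 8 is O(not b → d); contrapositively O(not d → b). Since O(not d) holds, K gives O(b).
From O(b) and premise 2, O(b → q), we obtain O(q).
The contrapositive of premise 9 (O(not a → not q)) is O(q → a), and O(q) is already established, so O(a).
The contrapositive of premise 5 (O(h → not a)) is O(a → not h), and O(a) is already established, so O(not h).
Applying K to premise 4 (O(not h → not g)) and O(not h) yields O(not g).
Premises 6, 7 do not contribute to this derivation.
Hence not g is obligatory.

Obligatory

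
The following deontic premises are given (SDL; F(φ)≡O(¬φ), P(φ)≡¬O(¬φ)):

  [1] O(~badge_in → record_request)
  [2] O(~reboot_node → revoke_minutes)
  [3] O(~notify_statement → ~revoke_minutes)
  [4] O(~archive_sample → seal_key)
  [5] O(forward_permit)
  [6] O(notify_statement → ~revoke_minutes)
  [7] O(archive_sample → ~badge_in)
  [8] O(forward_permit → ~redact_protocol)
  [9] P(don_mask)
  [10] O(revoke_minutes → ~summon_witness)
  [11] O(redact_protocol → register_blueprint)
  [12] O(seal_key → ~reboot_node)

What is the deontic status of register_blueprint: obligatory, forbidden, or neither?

Premise 11 is O(redact_protocol → register_blueprint), but O(redact_protocol) is not derivable from the premises, so it does not yield O(register_blueprint).
No premise or chain of K-axiom applications forces O(register_blueprint), and none forces O(~register_blueprint). So register_blueprint is neither obligatory nor forbidden under these norms.

Neither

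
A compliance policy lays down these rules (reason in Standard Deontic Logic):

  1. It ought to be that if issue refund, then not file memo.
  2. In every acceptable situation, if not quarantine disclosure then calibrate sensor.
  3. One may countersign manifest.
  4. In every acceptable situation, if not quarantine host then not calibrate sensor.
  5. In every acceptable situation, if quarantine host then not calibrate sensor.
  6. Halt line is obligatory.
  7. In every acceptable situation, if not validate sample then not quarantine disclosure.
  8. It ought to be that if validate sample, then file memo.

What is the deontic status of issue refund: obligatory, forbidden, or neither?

Forbidden

By case analysis on quarantine_host: premise 5 gives O(quarantine_host → ¬calibrate_sensor) and premise 4 gives O(¬quarantine_host → ¬calibrate_sensor), so O(¬calibrate_sensor) either way.
Premise 2, O(¬quarantine_disclosure → calibrate_sensor), contraposes to O(¬calibrate_sensor → quarantine_disclosure); with O(¬calibrate_sensor) we get O(quarantine_disclosure).
Premise 7, O(¬validate_sample → ¬quarantine_disclosure), contraposes to O(quarantine_disclosure → validate_sample); with O(quarantine_disclosure) we get O(validate_sample).
Premise 8 is O(validate_sample → file_memo); since O(validate_sample), deontic closure gives O(file_memo).
Premise 1, O(issue_refund → ¬file_memo), contraposes to O(file_memo → ¬issue_refund); with O(file_memo) we get O(¬issue_refund).
Premises 3, 6 do not contribute to this derivation.
Thus O(¬issue_refund), which is F(issue_refund): issue_refund is forbidden.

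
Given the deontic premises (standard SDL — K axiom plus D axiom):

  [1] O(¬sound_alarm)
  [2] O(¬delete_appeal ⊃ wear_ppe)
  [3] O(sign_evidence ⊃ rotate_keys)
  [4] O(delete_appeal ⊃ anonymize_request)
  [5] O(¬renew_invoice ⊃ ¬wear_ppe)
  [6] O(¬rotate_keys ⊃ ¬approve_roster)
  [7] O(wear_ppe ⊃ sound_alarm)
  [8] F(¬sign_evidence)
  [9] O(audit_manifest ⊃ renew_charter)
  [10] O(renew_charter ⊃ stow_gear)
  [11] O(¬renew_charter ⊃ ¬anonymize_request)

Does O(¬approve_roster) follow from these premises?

Premise 6 is O(¬rotate_keys ⊃ ¬approve_roster), but O(¬rotate_keys) is not derivable from the premises, so it does not yield O(¬approve_roster).
No other premise forces O(¬approve_roster). An ideal world satisfying every premise can still have ¬approve_roster false, so O(¬approve_roster) is not derivable.

No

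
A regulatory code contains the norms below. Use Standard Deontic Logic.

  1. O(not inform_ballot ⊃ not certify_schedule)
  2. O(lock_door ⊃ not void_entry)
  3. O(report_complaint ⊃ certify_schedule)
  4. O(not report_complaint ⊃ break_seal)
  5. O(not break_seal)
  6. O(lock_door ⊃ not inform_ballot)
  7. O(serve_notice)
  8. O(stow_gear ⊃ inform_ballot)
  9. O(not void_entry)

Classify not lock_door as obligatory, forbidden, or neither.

From premise 5 we have O(not break_seal).
The contrapositive of premise 4 (O(not report_complaint ⊃ break_seal)) is O(not break_seal ⊃ report_complaint), and O(not break_seal) is already established, so O(report_complaint).
With premise 3, O(report_complaint ⊃ certify_schedule), the K-axiom yields O(certify_schedule).
Premise 1, O(not inform_ballot ⊃ not certify_schedule), contraposes to O(certify_schedule ⊃ inform_ballot); with O(certify_schedule) we get O(inform_ballot).
Premise 6, O(lock_door ⊃ not inform_ballot), contraposes to O(inform_ballot ⊃ not lock_door); with O(inform_ballot) we get O(not lock_door).
Premises 2, 7, 8, 9 do not contribute to this derivation.
Hence not lock_door is obligatory.

Obligatory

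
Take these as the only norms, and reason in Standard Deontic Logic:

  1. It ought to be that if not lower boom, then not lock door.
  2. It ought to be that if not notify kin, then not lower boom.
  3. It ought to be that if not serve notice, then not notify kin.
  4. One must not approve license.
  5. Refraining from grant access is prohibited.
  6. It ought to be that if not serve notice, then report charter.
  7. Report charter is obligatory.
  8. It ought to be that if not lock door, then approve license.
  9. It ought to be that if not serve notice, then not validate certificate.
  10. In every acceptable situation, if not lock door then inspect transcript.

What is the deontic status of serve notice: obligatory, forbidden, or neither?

Obligatory

Premise 4 is F(approve_license), i.e. O(¬approve_license).
The contrapositive of premise 8 (O(¬lock_door → approve_license)) is O(¬approve_license → lock_door), and O(¬approve_license) is already established, so O(lock_door).
The contrapositive of premise 1 (O(¬lower_boom → ¬lock_door)) is O(lock_door → lower_boom), and O(lock_door) is already established, so O(lower_boom).
Premise 2, O(¬notify_kin → ¬lower_boom), contraposes to O(lower_boom → notify_kin); with O(lower_boom) we get O(notify_kin).
The contrapositive of premise 3 (O(¬serve_notice → ¬notify_kin)) is O(notify_kin → serve_notice), and O(notify_kin) is already established, so O(serve_notice).
Premises 5, 6, 7, 9, 10 do not contribute to this derivation.
Hence serve_notice is obligatory.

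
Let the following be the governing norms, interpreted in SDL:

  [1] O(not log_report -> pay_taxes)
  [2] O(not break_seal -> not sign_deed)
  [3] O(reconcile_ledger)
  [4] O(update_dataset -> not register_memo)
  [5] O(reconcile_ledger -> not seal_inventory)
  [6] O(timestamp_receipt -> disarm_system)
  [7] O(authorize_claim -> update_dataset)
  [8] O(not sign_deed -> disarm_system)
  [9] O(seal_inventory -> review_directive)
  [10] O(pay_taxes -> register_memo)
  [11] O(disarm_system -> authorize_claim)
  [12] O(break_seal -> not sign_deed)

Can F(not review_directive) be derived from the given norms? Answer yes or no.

No

Premise 9 is O(seal_inventory -> review_directive), but O(seal_inventory) is not derivable from the premises, so it does not yield O(review_directive).
No other premise forces O(review_directive). An ideal world satisfying every premise can still have not review_directive true, so F(not review_directive) is not derivable.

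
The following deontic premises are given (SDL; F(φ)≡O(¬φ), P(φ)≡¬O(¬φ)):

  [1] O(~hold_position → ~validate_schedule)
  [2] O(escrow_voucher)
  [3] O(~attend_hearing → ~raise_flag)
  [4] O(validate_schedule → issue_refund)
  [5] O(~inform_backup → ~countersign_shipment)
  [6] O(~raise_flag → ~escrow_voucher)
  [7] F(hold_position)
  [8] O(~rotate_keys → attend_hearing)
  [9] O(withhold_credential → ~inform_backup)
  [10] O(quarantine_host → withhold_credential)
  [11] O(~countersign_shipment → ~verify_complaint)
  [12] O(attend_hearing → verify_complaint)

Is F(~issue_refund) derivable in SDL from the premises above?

No

Premise 4 is O(validate_schedule → issue_refund), but O(validate_schedule) is not derivable from the premises, so it does not yield O(issue_refund).
No other premise forces O(issue_refund). An ideal world satisfying every premise can still have ~issue_refund true, so F(~issue_refund) is not derivable.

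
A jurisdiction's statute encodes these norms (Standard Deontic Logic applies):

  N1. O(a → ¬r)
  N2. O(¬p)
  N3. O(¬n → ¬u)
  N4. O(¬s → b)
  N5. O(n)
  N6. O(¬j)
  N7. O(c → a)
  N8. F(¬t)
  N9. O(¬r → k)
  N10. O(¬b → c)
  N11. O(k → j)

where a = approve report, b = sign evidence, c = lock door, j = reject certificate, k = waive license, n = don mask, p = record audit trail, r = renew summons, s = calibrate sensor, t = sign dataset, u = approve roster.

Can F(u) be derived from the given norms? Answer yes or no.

No

Premise 3 is O(¬n → ¬u), but O(¬n) is not derivable from the premises, so it does not yield O(¬u).
No other premise forces O(¬u). An ideal world satisfying every premise can still have u true, so F(u) is not derivable.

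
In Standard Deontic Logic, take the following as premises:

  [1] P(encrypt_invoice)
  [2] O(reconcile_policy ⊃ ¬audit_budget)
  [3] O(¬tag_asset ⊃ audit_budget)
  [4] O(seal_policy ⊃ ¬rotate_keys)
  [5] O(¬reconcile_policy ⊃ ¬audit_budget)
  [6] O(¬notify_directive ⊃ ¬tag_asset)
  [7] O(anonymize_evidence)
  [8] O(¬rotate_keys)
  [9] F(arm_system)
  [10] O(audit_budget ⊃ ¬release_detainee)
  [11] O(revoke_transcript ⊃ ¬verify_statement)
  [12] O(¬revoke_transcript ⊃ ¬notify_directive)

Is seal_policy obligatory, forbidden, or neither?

Premise 4 is O(seal_policy ⊃ ¬rotate_keys); even if O(¬rotate_keys) held, inferring O(seal_policy) would be affirming the consequent — invalid.
No premise or chain of K-axiom applications forces O(seal_policy), and none forces O(¬seal_policy). So seal_policy is neither obligatory nor forbidden under these norms.

Neither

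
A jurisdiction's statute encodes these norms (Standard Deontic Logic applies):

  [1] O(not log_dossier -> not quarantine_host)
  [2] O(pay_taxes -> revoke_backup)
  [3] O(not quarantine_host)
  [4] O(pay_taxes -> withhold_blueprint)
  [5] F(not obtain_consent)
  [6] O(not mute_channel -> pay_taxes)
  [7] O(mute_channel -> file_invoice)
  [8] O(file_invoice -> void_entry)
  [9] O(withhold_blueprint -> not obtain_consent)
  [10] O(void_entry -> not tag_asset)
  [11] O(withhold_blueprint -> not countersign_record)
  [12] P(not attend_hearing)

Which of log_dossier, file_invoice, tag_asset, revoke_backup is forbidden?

tag_asset

Premise 5 is F(not obtain_consent), i.e. O(obtain_consent).
Premise 9, O(withhold_blueprint -> not obtain_consent), contraposes to O(obtain_consent -> not withhold_blueprint); with O(obtain_consent) we get O(not withhold_blueprint).
Premise 4 is O(pay_taxes -> withhold_blueprint); contrapositively O(not withhold_blueprint -> not pay_taxes). Since O(not withhold_blueprint) holds, K gives O(not pay_taxes).
The contrapositive of premise 6 (O(not mute_channel -> pay_taxes)) is O(not pay_taxes -> mute_channel), and O(not pay_taxes) is already established, so O(mute_channel).
With premise 7, O(mute_channel -> file_invoice), the K-axiom yields O(file_invoice).
With premise 8, O(file_invoice -> void_entry), the K-axiom yields O(void_entry).
Applying K to premise 10 (O(void_entry -> not tag_asset)) and O(void_entry) yields O(not tag_asset).
So O(not tag_asset) holds, i.e. tag_asset is forbidden. None of the other listed options is forbidden under the premises.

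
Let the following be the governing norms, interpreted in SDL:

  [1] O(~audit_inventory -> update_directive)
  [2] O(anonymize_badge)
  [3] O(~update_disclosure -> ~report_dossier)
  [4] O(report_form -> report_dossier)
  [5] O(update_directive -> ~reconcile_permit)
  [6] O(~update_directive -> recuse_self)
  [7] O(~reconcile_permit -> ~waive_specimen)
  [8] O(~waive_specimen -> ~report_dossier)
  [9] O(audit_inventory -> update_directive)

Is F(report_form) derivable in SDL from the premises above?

Yes

By case analysis on audit_inventory: premise 9 gives O(audit_inventory -> update_directive) and premise 1 gives O(~audit_inventory -> update_directive), so O(update_directive) either way.
With premise 5, O(update_directive -> ~reconcile_permit), the K-axiom yields O(~reconcile_permit).
Premise 7 is O(~reconcile_permit -> ~waive_specimen); since O(~reconcile_permit), deontic closure gives O(~waive_specimen).
Premise 8 is O(~waive_specimen -> ~report_dossier); since O(~waive_specimen), deontic closure gives O(~report_dossier).
The contrapositive of premise 4 (O(report_form -> report_dossier)) is O(~report_dossier -> ~report_form), and O(~report_dossier) is already established, so O(~report_form).
Premises 2, 3, 6 do not contribute to this derivation.
So O(~report_form) holds, i.e. F(report_form). The claim follows.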